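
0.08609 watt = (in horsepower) 0.0001154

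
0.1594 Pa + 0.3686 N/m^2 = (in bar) 5.28e-06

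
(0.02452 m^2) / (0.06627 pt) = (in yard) 1147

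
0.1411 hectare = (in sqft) 1.519e+04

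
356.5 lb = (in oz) 5704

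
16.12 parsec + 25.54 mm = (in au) 3.325e+06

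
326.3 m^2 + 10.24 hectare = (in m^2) 1.027e+05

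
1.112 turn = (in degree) 400.3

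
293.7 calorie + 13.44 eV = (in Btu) 1.165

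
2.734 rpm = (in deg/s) 16.4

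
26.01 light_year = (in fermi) 2.461e+32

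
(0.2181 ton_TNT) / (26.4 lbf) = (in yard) 8.498e+06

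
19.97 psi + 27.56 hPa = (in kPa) 140.4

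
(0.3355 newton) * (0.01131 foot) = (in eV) 7.219e+15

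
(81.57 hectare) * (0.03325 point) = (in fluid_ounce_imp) 3.367e+05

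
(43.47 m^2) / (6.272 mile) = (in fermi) 4.307e+12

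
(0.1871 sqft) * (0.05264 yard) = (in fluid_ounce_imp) 29.45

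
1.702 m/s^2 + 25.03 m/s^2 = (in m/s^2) 26.73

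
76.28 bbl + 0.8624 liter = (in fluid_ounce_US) 4.101e+05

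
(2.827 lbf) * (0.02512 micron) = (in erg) 3.159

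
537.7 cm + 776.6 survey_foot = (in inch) 9531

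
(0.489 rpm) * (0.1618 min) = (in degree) 28.48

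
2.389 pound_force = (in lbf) 2.389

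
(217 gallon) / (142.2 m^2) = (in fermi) 5.777e+12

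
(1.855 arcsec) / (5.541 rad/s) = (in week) 2.684e-12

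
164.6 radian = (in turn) 26.2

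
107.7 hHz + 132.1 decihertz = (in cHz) 1.078e+06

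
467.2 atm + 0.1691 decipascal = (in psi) 6866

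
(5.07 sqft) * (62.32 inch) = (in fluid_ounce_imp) 2.624e+04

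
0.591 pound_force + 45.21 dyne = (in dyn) 2.629e+05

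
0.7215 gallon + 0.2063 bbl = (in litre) 35.53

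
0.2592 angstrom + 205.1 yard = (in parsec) 6.078e-15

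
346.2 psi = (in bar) 23.87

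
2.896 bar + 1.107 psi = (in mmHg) 2229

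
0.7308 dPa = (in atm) 7.212e-07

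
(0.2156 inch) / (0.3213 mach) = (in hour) 1.39e-08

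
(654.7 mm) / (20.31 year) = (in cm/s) 1.022e-07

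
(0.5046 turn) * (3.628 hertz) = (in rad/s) 11.5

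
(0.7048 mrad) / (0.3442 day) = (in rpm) 2.263e-07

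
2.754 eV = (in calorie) 1.055e-19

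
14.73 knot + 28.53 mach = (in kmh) 3.5e+04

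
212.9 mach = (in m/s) 7.249e+04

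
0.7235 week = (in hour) 121.5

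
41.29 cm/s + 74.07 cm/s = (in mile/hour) 2.581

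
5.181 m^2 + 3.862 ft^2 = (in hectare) 0.000554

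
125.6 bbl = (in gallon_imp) 4393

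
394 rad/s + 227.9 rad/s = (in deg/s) 3.563e+04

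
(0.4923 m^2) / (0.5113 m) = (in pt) 2729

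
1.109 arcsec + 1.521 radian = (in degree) 87.15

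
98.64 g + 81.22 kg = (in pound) 179.3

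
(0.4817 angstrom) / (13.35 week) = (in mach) 1.752e-20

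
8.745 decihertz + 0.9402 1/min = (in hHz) 0.008902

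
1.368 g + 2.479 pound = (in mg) 1.126e+06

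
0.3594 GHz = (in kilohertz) 3.594e+05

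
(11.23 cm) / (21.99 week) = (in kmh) 3.04e-08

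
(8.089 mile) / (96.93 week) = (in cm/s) 0.02221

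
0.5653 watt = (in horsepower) 0.0007581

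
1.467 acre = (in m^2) 5937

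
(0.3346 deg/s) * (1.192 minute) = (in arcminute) 1436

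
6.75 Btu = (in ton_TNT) 1.702e-06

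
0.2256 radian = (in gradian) 14.36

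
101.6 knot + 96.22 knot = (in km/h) 366.4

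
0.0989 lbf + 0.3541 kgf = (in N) 3.912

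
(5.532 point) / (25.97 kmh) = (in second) 0.0002705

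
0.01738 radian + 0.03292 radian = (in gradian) 3.202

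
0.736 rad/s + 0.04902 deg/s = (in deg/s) 42.22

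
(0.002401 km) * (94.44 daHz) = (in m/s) 2268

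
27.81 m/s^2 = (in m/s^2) 27.81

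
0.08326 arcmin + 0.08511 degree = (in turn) 0.0002403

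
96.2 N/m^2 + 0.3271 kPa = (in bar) 0.004233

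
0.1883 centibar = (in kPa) 0.1883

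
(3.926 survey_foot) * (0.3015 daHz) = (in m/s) 3.608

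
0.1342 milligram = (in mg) 0.1342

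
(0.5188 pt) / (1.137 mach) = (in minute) 7.879e-09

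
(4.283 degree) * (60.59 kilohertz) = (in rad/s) 4529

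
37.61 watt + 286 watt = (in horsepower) 0.434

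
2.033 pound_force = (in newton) 9.043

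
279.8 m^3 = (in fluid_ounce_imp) 9.848e+06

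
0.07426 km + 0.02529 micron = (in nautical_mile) 0.0401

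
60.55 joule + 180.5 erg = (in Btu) 0.05739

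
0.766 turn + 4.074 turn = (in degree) 1742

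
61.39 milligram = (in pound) 0.0001353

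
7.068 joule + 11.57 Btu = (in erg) 1.221e+11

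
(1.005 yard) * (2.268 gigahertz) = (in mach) 6.121e+06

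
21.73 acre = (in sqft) 9.466e+05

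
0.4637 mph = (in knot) 0.4029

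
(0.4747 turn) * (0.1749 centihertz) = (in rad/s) 0.005217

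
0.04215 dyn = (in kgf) 4.298e-08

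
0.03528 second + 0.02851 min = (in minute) 0.0291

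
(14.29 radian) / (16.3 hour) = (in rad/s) 0.0002435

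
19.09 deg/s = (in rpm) 3.182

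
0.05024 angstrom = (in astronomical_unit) 3.358e-23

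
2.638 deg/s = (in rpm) 0.4397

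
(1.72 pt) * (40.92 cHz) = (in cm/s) 0.02483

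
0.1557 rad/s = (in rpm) 1.487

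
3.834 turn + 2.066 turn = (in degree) 2124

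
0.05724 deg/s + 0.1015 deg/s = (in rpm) 0.02646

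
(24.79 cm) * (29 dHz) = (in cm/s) 71.89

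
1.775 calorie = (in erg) 7.427e+07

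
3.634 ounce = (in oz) 3.634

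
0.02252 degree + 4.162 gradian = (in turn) 0.01047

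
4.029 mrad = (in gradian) 0.2565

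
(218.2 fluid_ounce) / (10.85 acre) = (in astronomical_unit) 9.824e-19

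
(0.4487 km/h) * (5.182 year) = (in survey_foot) 6.683e+07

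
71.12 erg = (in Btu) 6.741e-09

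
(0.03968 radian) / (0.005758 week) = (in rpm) 0.0001088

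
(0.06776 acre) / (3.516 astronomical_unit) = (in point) 1.478e-06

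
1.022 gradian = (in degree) 0.9198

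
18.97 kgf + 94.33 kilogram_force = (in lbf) 249.8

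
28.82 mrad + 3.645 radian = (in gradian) 233.9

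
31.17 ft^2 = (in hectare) 0.0002896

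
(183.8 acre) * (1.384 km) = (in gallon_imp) 2.264e+11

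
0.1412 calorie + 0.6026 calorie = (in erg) 3.112e+07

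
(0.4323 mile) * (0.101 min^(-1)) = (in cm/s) 117.1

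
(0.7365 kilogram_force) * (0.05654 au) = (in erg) 6.109e+17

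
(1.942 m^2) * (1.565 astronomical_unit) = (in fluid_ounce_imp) 1.6e+16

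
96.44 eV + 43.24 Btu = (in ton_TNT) 1.09e-05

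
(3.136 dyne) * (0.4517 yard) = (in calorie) 3.096e-06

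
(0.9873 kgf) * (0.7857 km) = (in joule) 7607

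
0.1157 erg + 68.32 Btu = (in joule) 7.208e+04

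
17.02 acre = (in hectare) 6.888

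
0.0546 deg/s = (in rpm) 0.0091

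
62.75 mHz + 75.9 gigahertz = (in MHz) 7.59e+04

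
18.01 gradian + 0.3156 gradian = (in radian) 0.2879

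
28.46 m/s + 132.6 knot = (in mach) 0.2839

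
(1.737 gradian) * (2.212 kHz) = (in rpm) 576.3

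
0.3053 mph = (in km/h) 0.4913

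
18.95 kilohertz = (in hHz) 189.5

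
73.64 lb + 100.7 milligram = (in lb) 73.64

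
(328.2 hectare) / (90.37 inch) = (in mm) 1.43e+09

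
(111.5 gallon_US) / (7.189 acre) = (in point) 0.04112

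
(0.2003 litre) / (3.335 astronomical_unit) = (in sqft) 4.321e-15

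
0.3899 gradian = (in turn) 0.0009748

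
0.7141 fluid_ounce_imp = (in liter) 0.02029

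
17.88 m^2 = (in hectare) 0.001788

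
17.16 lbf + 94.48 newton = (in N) 170.8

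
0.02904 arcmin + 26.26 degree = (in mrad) 458.3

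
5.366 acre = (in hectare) 2.172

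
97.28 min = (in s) 5837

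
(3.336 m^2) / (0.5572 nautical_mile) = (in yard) 0.003535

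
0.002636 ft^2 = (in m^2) 0.0002449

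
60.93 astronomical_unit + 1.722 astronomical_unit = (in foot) 3.075e+13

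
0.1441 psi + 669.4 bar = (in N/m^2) 6.694e+07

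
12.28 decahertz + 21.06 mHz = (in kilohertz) 0.1228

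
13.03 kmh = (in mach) 0.01063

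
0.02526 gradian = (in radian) 0.0003968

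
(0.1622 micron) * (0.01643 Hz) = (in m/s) 2.665e-09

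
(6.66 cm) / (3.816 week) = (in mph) 6.455e-08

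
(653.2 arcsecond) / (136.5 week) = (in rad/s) 3.836e-11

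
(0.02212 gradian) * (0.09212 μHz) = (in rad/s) 3.201e-11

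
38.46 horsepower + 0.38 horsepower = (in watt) 2.896e+04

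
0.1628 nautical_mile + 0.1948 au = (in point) 8.261e+13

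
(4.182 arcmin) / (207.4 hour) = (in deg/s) 9.335e-08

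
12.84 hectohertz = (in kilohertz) 1.284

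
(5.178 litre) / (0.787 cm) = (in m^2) 0.6579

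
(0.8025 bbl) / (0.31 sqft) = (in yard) 4.845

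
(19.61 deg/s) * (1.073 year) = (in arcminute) 3.981e+10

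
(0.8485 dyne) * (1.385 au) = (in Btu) 1666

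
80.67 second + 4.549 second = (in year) 2.702e-06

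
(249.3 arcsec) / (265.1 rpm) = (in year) 1.381e-12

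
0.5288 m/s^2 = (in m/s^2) 0.5288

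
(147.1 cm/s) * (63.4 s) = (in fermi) 9.326e+16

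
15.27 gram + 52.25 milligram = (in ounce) 0.5405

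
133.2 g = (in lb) 0.2937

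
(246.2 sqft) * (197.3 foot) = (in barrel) 8652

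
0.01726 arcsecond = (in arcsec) 0.01726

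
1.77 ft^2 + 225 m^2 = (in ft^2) 2424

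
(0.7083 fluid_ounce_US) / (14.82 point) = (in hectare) 4.007e-07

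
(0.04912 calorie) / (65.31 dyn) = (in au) 2.104e-09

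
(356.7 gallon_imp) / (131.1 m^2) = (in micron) 1.237e+04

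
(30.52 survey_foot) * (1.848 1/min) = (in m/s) 0.2865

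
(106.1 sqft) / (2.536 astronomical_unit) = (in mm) 2.598e-08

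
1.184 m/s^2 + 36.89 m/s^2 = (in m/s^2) 38.07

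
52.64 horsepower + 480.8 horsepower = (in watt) 3.978e+05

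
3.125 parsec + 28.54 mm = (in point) 2.733e+20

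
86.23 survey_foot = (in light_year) 2.778e-15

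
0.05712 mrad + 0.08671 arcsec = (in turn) 9.158e-06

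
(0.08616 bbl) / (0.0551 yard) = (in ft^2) 2.927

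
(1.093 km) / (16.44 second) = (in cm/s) 6648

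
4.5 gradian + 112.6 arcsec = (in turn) 0.01134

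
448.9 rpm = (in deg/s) 2693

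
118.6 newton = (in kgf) 12.09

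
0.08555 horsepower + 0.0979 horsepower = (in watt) 136.8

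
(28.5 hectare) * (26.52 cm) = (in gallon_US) 1.997e+07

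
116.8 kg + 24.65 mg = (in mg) 1.168e+08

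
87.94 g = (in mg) 8.794e+04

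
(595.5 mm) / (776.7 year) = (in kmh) 8.752e-11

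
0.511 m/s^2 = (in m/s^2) 0.511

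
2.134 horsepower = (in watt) 1591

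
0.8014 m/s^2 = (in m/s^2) 0.8014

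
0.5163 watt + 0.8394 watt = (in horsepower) 0.001818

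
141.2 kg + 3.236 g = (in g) 1.412e+05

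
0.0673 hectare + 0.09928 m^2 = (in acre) 0.1663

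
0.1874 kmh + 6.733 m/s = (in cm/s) 678.5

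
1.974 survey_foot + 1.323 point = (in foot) 1.976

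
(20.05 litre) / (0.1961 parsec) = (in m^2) 3.313e-18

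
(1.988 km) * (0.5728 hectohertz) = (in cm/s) 1.139e+07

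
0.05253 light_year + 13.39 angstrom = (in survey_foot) 1.63e+15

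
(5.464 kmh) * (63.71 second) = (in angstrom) 9.67e+11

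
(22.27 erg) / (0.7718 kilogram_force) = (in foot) 9.653e-07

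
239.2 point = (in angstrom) 8.438e+08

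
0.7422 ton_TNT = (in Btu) 2.943e+06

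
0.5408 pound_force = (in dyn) 2.406e+05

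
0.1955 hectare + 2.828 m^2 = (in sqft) 2.107e+04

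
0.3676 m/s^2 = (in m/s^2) 0.3676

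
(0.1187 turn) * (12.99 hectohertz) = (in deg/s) 5.551e+04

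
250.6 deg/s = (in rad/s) 4.374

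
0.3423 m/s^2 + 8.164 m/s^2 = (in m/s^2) 8.506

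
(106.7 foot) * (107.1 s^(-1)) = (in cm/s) 3.483e+05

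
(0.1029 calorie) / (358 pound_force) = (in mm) 0.2704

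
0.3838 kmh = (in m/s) 0.1066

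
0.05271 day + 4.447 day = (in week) 0.6428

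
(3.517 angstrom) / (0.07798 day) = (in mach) 1.533e-16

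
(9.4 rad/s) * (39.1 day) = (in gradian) 2.022e+09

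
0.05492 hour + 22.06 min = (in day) 0.01761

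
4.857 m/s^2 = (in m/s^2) 4.857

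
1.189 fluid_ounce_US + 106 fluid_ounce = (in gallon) 0.8374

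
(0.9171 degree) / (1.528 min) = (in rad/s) 0.0001746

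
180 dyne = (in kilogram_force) 0.0001835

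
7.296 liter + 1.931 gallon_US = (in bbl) 0.09187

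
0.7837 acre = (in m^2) 3172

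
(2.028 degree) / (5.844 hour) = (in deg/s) 9.64e-05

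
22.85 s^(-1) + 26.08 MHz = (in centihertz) 2.608e+09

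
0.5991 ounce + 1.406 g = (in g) 18.39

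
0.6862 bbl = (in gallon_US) 28.82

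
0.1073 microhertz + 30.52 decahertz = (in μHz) 3.052e+08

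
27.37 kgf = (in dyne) 2.684e+07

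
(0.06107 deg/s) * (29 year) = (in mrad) 9.748e+08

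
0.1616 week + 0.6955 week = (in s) 5.184e+05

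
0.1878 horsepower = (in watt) 140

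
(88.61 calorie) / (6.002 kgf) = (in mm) 6299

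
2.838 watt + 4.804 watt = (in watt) 7.642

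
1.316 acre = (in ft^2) 5.732e+04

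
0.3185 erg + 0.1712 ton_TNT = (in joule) 7.163e+08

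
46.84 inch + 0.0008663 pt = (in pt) 3372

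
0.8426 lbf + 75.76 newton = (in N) 79.51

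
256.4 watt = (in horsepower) 0.3438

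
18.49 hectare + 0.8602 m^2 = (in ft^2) 1.99e+06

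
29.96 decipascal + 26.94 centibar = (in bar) 0.2694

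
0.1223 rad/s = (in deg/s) 7.007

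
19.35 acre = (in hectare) 7.831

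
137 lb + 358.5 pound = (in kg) 224.8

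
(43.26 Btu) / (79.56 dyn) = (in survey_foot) 1.882e+08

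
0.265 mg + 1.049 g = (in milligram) 1049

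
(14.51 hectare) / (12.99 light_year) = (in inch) 4.648e-11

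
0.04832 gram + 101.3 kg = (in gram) 1.013e+05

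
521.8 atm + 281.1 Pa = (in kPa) 5.287e+04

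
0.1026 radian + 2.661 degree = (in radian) 0.149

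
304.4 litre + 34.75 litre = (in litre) 339.1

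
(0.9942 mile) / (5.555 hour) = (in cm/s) 8.001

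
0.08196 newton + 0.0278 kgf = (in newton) 0.3546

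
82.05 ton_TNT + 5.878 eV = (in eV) 2.143e+30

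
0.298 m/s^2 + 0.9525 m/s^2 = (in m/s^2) 1.25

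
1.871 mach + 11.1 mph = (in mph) 1436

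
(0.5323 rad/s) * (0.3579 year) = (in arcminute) 2.065e+10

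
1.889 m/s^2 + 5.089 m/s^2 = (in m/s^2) 6.978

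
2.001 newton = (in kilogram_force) 0.204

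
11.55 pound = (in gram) 5239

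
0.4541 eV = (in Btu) 6.896e-23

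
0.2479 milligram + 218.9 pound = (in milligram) 9.929e+07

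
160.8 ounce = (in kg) 4.559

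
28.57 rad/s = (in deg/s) 1637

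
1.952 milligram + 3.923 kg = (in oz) 138.4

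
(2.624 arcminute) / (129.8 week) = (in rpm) 9.285e-11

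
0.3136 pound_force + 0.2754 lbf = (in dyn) 2.62e+05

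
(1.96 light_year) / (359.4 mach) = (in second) 1.515e+11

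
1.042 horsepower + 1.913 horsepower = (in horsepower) 2.955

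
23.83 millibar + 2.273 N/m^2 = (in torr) 17.89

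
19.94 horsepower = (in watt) 1.487e+04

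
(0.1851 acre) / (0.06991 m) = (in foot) 3.515e+04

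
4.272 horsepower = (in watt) 3186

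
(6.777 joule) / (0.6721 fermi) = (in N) 1.008e+16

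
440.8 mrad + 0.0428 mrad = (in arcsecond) 9.093e+04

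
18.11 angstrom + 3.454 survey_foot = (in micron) 1.053e+06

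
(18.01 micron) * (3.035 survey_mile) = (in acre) 2.174e-05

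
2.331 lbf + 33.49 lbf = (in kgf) 16.25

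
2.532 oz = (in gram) 71.78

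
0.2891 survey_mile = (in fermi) 4.653e+17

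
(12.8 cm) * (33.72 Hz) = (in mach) 0.01268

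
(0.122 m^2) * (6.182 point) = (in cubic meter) 0.0002661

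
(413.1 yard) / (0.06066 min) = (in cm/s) 1.038e+04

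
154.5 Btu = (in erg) 1.63e+12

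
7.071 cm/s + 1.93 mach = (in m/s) 657.2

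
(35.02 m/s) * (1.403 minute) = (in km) 2.948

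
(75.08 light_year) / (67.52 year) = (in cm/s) 3.336e+10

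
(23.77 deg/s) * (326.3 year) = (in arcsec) 8.806e+14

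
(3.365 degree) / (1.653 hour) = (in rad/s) 9.869e-06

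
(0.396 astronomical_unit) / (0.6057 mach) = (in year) 9.108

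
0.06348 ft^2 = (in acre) 1.457e-06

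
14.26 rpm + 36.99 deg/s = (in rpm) 20.43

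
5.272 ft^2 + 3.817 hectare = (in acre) 9.432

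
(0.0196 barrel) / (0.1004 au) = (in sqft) 2.233e-12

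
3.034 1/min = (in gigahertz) 5.057e-11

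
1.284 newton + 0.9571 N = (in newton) 2.241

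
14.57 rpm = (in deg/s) 87.42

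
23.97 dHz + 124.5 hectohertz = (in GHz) 1.245e-05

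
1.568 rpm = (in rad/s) 0.1642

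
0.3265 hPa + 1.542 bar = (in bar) 1.542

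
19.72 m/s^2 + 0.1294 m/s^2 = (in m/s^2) 19.85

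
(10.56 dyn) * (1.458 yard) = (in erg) 1408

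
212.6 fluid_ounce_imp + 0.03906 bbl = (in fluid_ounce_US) 414.2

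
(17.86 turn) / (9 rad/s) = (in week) 2.062e-05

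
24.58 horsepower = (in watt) 1.833e+04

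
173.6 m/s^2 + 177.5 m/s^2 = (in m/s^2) 351.1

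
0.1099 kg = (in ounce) 3.877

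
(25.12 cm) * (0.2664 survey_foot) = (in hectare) 2.04e-06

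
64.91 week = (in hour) 1.09e+04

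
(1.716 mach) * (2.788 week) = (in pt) 2.793e+12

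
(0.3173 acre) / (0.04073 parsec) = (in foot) 3.352e-12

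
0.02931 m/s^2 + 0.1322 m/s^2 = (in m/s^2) 0.1615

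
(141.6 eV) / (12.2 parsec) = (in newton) 6.026e-35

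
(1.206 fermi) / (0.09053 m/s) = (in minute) 2.22e-16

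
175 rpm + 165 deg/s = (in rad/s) 21.21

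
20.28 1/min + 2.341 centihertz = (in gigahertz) 3.614e-10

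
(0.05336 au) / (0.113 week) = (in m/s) 1.168e+05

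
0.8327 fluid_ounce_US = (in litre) 0.02463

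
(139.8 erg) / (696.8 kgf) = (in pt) 5.799e-06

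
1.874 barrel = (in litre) 297.9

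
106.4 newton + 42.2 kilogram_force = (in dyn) 5.202e+07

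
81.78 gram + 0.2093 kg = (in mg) 2.911e+05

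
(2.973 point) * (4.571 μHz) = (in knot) 9.319e-09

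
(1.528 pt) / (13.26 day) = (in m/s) 4.705e-10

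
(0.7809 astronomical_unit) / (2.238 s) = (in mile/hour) 1.168e+11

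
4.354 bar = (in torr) 3266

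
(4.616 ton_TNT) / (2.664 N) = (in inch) 2.854e+11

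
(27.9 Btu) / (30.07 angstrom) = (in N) 9.789e+12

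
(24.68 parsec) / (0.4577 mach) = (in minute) 8.144e+13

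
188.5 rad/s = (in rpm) 1800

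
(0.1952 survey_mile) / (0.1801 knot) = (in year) 0.0001075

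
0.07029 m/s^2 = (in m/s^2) 0.07029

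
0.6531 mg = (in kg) 6.531e-07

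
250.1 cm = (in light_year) 2.644e-16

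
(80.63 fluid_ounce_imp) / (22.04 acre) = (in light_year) 2.715e-24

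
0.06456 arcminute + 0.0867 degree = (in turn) 0.0002438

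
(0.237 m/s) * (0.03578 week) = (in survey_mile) 3.187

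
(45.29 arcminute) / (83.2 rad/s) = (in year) 5.021e-12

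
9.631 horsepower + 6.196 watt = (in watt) 7188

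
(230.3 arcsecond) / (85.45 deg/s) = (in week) 1.238e-09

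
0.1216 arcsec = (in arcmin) 0.002027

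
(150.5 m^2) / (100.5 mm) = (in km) 1.498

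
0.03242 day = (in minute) 46.68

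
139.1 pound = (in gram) 6.309e+04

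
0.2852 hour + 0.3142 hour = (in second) 2158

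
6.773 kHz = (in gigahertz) 6.773e-06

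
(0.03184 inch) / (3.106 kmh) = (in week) 1.55e-09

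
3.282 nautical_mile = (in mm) 6.078e+06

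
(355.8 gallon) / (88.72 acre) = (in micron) 3.751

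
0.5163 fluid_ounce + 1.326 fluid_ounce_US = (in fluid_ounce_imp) 1.918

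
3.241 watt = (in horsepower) 0.004346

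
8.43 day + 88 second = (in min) 1.214e+04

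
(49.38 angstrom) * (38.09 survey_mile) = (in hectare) 3.027e-08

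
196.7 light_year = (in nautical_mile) 1.005e+15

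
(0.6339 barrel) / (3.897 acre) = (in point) 0.01811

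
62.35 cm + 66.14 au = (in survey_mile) 6.148e+09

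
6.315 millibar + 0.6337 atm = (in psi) 9.404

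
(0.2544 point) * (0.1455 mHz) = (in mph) 2.921e-08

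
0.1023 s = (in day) 1.184e-06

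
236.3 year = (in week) 1.232e+04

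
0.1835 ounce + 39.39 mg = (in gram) 5.242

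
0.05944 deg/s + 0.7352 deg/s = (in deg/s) 0.7946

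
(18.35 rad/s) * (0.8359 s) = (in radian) 15.34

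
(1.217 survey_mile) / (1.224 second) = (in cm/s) 1.6e+05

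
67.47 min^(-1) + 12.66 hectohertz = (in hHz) 12.67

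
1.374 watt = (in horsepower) 0.001843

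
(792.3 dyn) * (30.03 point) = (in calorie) 2.006e-05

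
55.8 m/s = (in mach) 0.1639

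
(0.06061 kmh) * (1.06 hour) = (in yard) 70.26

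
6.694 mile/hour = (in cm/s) 299.2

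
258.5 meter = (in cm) 2.585e+04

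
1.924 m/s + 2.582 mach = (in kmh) 3172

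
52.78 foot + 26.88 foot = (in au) 1.623e-10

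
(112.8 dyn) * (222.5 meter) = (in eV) 1.566e+18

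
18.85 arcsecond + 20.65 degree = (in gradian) 22.95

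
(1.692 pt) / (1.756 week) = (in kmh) 2.023e-09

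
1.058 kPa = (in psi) 0.1534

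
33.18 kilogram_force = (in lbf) 73.15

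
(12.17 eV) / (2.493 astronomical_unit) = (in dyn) 5.228e-25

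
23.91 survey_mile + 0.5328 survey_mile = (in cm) 3.934e+06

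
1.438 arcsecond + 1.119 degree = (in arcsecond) 4030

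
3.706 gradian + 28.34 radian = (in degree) 1627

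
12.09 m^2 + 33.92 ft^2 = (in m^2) 15.24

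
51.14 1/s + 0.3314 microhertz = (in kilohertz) 0.05114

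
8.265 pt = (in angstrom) 2.916e+07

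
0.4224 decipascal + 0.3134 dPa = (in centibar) 7.358e-05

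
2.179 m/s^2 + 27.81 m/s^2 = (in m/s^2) 29.99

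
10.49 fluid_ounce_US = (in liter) 0.3102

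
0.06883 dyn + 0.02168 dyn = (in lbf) 2.035e-07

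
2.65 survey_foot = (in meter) 0.8077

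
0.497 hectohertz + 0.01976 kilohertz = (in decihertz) 694.6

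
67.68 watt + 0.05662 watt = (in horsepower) 0.09084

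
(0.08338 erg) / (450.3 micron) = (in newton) 1.852e-05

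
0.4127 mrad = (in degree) 0.02365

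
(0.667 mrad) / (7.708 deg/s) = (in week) 8.198e-09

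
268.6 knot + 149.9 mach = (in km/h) 1.842e+05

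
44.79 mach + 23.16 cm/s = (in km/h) 5.49e+04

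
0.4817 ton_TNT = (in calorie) 4.817e+08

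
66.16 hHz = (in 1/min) 3.97e+05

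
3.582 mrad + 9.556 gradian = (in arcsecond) 3.17e+04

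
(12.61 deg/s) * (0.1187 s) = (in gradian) 1.663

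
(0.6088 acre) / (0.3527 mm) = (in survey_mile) 4340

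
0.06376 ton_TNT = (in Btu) 2.529e+05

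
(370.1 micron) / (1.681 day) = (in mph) 5.7e-09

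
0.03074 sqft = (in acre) 7.057e-07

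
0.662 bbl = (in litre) 105.2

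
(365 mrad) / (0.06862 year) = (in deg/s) 9.664e-06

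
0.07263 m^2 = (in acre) 1.795e-05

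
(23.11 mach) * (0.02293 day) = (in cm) 1.559e+09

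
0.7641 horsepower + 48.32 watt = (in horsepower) 0.8289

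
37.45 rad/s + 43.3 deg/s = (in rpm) 364.8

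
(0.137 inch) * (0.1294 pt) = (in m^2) 1.589e-07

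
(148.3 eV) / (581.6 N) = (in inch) 1.608e-18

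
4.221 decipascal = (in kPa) 0.0004221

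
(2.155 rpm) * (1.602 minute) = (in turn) 3.452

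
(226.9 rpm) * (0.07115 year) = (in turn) 8.485e+06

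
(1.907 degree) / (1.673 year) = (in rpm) 6.024e-09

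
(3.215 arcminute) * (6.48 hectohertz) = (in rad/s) 0.606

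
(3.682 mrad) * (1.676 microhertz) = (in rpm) 5.893e-08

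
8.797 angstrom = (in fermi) 8.797e+05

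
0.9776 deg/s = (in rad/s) 0.01706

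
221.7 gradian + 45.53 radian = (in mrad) 4.901e+04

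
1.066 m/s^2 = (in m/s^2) 1.066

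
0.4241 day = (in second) 3.664e+04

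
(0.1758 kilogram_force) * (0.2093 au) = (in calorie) 1.29e+10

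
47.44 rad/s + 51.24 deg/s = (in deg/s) 2769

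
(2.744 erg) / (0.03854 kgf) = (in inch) 2.858e-05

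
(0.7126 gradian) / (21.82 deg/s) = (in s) 0.02939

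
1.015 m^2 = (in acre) 0.0002508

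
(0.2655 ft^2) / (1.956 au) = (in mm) 8.429e-11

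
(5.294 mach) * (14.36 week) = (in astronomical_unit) 0.1047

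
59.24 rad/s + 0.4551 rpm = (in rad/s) 59.29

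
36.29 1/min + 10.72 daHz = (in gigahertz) 1.078e-07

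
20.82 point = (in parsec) 2.38e-19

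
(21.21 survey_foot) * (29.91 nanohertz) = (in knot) 3.759e-07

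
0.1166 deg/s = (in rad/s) 0.002035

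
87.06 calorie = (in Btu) 0.3453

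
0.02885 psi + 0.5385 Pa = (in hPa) 1.995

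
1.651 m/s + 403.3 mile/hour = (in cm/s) 1.819e+04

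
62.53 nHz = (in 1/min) 3.752e-06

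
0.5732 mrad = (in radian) 0.0005732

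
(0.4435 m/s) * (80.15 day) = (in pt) 8.706e+09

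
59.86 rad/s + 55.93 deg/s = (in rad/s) 60.84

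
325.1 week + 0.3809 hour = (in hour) 5.462e+04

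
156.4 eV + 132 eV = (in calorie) 1.104e-17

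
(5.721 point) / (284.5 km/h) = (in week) 4.223e-11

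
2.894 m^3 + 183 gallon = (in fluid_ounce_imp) 1.262e+05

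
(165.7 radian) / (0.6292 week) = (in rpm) 0.004158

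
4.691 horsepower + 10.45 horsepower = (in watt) 1.129e+04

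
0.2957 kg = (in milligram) 2.957e+05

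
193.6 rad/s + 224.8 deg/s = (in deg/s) 1.132e+04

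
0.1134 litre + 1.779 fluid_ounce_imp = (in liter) 0.1639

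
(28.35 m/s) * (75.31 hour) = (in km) 7686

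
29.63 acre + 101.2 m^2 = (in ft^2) 1.292e+06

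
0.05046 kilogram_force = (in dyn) 4.948e+04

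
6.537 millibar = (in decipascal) 6537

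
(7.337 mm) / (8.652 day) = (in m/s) 9.815e-09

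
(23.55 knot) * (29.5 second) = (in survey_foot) 1173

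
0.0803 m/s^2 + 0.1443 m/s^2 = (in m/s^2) 0.2246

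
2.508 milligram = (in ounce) 8.847e-05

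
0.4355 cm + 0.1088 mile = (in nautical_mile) 0.09455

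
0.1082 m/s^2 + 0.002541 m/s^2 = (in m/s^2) 0.1107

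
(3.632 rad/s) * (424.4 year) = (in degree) 2.785e+12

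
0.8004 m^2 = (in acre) 0.0001978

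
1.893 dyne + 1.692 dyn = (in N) 3.585e-05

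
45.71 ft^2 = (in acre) 0.001049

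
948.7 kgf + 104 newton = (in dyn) 9.408e+08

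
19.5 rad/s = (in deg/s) 1117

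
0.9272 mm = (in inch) 0.0365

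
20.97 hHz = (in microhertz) 2.097e+09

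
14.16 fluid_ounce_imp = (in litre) 0.4023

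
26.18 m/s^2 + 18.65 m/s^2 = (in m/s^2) 44.83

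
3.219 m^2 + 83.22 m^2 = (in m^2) 86.44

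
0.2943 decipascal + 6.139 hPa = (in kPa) 0.6139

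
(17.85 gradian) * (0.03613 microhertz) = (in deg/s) 5.804e-07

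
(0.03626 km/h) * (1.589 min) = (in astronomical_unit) 6.419e-12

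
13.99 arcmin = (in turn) 0.0006477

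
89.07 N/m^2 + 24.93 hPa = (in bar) 0.02582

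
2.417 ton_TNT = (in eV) 6.312e+28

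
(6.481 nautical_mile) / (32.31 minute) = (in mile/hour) 13.85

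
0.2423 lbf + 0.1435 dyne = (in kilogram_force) 0.1099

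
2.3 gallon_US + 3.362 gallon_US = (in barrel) 0.1348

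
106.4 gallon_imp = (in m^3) 0.4837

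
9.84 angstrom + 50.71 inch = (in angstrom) 1.288e+10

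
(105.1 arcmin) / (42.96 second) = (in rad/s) 0.0007116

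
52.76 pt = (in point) 52.76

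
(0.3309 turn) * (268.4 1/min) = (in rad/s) 9.301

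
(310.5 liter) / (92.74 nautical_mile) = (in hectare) 1.808e-10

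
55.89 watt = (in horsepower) 0.07495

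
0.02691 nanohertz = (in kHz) 2.691e-14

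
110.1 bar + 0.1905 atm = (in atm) 108.9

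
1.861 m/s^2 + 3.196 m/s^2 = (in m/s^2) 5.057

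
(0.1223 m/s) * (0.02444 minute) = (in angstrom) 1.793e+09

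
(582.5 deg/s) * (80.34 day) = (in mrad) 7.057e+10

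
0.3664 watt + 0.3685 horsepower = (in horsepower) 0.369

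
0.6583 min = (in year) 1.252e-06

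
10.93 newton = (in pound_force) 2.457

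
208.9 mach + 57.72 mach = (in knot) 1.765e+05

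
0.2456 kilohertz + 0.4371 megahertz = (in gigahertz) 0.0004373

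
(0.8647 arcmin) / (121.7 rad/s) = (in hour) 5.741e-10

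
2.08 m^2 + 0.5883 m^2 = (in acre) 0.0006594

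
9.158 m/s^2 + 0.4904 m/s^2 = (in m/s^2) 9.648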